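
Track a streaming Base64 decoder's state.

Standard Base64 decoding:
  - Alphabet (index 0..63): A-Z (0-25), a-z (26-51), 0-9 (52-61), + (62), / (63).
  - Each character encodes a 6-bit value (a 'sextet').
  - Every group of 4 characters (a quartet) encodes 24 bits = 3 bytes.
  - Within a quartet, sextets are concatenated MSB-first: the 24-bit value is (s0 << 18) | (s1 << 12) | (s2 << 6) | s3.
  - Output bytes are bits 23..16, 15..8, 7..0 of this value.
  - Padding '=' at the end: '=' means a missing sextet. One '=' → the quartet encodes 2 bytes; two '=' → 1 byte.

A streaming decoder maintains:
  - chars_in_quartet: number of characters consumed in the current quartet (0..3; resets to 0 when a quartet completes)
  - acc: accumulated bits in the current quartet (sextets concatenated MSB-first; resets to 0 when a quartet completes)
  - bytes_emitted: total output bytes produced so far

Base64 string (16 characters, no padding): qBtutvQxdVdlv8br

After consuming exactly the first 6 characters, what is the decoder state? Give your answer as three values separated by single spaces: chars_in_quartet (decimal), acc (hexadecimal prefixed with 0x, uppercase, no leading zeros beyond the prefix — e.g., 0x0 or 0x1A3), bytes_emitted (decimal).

Answer: 2 0xB6F 3

Derivation:
After char 0 ('q'=42): chars_in_quartet=1 acc=0x2A bytes_emitted=0
After char 1 ('B'=1): chars_in_quartet=2 acc=0xA81 bytes_emitted=0
After char 2 ('t'=45): chars_in_quartet=3 acc=0x2A06D bytes_emitted=0
After char 3 ('u'=46): chars_in_quartet=4 acc=0xA81B6E -> emit A8 1B 6E, reset; bytes_emitted=3
After char 4 ('t'=45): chars_in_quartet=1 acc=0x2D bytes_emitted=3
After char 5 ('v'=47): chars_in_quartet=2 acc=0xB6F bytes_emitted=3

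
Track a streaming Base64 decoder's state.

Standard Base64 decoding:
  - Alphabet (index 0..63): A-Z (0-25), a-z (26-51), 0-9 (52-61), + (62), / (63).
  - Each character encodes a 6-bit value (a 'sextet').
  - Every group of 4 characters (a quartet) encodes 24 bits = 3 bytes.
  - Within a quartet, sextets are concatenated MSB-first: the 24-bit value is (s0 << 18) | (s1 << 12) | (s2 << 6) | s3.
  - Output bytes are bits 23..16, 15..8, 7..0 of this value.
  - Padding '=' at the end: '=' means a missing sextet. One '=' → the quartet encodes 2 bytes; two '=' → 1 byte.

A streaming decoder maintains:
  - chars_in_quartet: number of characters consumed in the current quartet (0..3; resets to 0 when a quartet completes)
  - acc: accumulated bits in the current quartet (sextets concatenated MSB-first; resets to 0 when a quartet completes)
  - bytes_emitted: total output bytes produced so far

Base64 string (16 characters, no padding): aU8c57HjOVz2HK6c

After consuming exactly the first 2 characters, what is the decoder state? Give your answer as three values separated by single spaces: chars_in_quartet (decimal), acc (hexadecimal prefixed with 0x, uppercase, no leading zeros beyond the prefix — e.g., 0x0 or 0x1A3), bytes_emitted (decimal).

After char 0 ('a'=26): chars_in_quartet=1 acc=0x1A bytes_emitted=0
After char 1 ('U'=20): chars_in_quartet=2 acc=0x694 bytes_emitted=0

Answer: 2 0x694 0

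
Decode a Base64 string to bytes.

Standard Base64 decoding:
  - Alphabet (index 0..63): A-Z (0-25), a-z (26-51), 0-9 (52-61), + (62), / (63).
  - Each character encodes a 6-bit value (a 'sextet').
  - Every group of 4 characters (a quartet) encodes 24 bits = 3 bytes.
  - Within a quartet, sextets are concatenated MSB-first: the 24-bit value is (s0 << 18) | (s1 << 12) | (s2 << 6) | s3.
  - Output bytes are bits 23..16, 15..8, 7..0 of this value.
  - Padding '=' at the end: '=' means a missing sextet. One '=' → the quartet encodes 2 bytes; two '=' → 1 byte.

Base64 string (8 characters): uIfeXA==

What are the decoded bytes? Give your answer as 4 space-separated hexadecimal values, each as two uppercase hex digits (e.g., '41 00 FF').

After char 0 ('u'=46): chars_in_quartet=1 acc=0x2E bytes_emitted=0
After char 1 ('I'=8): chars_in_quartet=2 acc=0xB88 bytes_emitted=0
After char 2 ('f'=31): chars_in_quartet=3 acc=0x2E21F bytes_emitted=0
After char 3 ('e'=30): chars_in_quartet=4 acc=0xB887DE -> emit B8 87 DE, reset; bytes_emitted=3
After char 4 ('X'=23): chars_in_quartet=1 acc=0x17 bytes_emitted=3
After char 5 ('A'=0): chars_in_quartet=2 acc=0x5C0 bytes_emitted=3
Padding '==': partial quartet acc=0x5C0 -> emit 5C; bytes_emitted=4

Answer: B8 87 DE 5C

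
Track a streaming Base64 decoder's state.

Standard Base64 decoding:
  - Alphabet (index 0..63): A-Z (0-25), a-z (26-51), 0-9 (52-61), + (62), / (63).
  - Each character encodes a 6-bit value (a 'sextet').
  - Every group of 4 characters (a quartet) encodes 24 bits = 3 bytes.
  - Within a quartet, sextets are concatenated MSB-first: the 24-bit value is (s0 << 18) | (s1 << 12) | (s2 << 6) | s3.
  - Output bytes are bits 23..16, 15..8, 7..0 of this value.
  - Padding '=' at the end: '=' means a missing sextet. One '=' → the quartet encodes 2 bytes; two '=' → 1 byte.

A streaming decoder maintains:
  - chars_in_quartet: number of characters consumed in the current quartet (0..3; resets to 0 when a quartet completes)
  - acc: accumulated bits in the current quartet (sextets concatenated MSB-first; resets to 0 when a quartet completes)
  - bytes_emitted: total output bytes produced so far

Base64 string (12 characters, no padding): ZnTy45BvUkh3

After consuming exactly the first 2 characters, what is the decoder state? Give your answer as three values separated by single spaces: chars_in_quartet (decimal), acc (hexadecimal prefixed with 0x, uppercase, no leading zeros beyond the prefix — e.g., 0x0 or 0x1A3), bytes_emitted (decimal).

Answer: 2 0x667 0

Derivation:
After char 0 ('Z'=25): chars_in_quartet=1 acc=0x19 bytes_emitted=0
After char 1 ('n'=39): chars_in_quartet=2 acc=0x667 bytes_emitted=0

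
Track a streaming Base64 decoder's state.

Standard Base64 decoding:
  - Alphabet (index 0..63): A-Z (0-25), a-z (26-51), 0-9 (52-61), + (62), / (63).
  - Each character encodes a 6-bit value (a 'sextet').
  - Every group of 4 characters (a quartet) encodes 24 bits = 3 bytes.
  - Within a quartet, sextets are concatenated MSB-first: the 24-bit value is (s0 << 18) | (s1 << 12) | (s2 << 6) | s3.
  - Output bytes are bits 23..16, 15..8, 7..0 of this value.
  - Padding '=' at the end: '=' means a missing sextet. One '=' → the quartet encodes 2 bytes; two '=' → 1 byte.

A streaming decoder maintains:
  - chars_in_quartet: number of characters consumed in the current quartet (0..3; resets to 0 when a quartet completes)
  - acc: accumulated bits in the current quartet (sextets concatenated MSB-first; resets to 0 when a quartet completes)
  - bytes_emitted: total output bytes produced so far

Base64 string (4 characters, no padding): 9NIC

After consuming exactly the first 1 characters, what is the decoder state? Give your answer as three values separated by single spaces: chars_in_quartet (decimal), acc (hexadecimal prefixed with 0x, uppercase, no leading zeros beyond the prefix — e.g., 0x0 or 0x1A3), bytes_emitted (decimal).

After char 0 ('9'=61): chars_in_quartet=1 acc=0x3D bytes_emitted=0

Answer: 1 0x3D 0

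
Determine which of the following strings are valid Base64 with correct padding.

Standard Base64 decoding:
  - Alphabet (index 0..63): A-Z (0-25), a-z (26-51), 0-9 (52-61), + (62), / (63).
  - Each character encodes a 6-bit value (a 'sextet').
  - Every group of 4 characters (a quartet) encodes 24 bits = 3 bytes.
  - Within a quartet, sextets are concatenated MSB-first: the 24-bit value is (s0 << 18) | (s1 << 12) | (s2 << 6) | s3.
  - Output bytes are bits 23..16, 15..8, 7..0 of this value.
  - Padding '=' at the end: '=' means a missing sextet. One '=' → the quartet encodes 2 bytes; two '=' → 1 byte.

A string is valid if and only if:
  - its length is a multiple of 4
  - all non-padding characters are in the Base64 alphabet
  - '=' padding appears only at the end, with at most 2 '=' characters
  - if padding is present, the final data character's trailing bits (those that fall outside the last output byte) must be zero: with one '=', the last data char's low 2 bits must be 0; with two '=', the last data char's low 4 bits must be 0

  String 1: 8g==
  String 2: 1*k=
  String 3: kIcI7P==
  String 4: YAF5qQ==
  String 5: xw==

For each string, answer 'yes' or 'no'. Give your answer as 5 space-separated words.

String 1: '8g==' → valid
String 2: '1*k=' → invalid (bad char(s): ['*'])
String 3: 'kIcI7P==' → invalid (bad trailing bits)
String 4: 'YAF5qQ==' → valid
String 5: 'xw==' → valid

Answer: yes no no yes yes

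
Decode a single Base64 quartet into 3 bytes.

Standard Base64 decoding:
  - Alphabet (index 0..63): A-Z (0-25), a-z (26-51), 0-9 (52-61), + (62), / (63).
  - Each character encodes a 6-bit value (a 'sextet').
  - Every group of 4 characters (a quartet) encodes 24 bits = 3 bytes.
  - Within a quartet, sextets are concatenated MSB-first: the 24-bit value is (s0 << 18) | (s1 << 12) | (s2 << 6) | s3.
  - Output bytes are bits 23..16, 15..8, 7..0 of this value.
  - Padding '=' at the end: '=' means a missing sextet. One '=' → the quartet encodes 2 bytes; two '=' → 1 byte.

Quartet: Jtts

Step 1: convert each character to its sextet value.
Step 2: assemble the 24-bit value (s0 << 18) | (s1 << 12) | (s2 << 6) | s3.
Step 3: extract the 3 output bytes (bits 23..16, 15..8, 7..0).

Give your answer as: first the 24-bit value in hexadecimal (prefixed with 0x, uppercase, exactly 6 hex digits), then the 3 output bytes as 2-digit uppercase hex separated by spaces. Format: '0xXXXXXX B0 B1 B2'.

Answer: 0x26DB6C 26 DB 6C

Derivation:
Sextets: J=9, t=45, t=45, s=44
24-bit: (9<<18) | (45<<12) | (45<<6) | 44
      = 0x240000 | 0x02D000 | 0x000B40 | 0x00002C
      = 0x26DB6C
Bytes: (v>>16)&0xFF=26, (v>>8)&0xFF=DB, v&0xFF=6C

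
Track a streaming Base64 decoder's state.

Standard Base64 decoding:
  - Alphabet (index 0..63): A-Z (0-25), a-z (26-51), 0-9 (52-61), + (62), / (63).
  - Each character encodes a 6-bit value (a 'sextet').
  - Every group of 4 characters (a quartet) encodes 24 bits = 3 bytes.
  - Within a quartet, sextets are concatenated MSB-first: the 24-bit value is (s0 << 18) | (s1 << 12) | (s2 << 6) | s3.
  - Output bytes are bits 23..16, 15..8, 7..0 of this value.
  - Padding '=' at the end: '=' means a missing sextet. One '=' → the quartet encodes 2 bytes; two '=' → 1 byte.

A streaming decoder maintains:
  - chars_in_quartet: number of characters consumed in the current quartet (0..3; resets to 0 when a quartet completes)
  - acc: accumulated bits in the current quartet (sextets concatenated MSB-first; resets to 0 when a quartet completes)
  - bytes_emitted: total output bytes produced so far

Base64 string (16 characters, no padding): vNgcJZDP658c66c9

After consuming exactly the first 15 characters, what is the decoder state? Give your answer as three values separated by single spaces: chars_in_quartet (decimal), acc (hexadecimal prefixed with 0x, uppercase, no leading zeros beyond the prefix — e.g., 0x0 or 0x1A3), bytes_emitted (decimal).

Answer: 3 0x3AE9C 9

Derivation:
After char 0 ('v'=47): chars_in_quartet=1 acc=0x2F bytes_emitted=0
After char 1 ('N'=13): chars_in_quartet=2 acc=0xBCD bytes_emitted=0
After char 2 ('g'=32): chars_in_quartet=3 acc=0x2F360 bytes_emitted=0
After char 3 ('c'=28): chars_in_quartet=4 acc=0xBCD81C -> emit BC D8 1C, reset; bytes_emitted=3
After char 4 ('J'=9): chars_in_quartet=1 acc=0x9 bytes_emitted=3
After char 5 ('Z'=25): chars_in_quartet=2 acc=0x259 bytes_emitted=3
After char 6 ('D'=3): chars_in_quartet=3 acc=0x9643 bytes_emitted=3
After char 7 ('P'=15): chars_in_quartet=4 acc=0x2590CF -> emit 25 90 CF, reset; bytes_emitted=6
After char 8 ('6'=58): chars_in_quartet=1 acc=0x3A bytes_emitted=6
After char 9 ('5'=57): chars_in_quartet=2 acc=0xEB9 bytes_emitted=6
After char 10 ('8'=60): chars_in_quartet=3 acc=0x3AE7C bytes_emitted=6
After char 11 ('c'=28): chars_in_quartet=4 acc=0xEB9F1C -> emit EB 9F 1C, reset; bytes_emitted=9
After char 12 ('6'=58): chars_in_quartet=1 acc=0x3A bytes_emitted=9
After char 13 ('6'=58): chars_in_quartet=2 acc=0xEBA bytes_emitted=9
After char 14 ('c'=28): chars_in_quartet=3 acc=0x3AE9C bytes_emitted=9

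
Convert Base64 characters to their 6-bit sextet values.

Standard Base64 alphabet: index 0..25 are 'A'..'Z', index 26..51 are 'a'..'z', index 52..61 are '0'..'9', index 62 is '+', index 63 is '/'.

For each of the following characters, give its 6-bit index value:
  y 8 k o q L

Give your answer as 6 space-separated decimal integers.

'y': a..z range, 26 + ord('y') − ord('a') = 50
'8': 0..9 range, 52 + ord('8') − ord('0') = 60
'k': a..z range, 26 + ord('k') − ord('a') = 36
'o': a..z range, 26 + ord('o') − ord('a') = 40
'q': a..z range, 26 + ord('q') − ord('a') = 42
'L': A..Z range, ord('L') − ord('A') = 11

Answer: 50 60 36 40 42 11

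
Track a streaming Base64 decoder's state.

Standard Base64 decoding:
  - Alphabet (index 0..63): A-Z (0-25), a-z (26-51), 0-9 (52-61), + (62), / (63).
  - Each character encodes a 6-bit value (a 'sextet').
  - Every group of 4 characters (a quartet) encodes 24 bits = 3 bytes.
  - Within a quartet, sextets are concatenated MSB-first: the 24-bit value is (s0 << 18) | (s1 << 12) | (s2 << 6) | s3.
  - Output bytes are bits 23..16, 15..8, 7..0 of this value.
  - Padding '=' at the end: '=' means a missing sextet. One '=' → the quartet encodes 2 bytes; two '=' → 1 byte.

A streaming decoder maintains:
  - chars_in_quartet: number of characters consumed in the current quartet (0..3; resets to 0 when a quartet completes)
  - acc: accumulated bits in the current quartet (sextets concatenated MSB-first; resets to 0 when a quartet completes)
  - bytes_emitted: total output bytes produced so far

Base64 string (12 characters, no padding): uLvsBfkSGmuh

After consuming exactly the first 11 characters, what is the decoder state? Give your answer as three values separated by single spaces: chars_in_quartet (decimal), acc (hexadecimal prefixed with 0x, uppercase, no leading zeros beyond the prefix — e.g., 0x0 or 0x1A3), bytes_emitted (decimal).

After char 0 ('u'=46): chars_in_quartet=1 acc=0x2E bytes_emitted=0
After char 1 ('L'=11): chars_in_quartet=2 acc=0xB8B bytes_emitted=0
After char 2 ('v'=47): chars_in_quartet=3 acc=0x2E2EF bytes_emitted=0
After char 3 ('s'=44): chars_in_quartet=4 acc=0xB8BBEC -> emit B8 BB EC, reset; bytes_emitted=3
After char 4 ('B'=1): chars_in_quartet=1 acc=0x1 bytes_emitted=3
After char 5 ('f'=31): chars_in_quartet=2 acc=0x5F bytes_emitted=3
After char 6 ('k'=36): chars_in_quartet=3 acc=0x17E4 bytes_emitted=3
After char 7 ('S'=18): chars_in_quartet=4 acc=0x5F912 -> emit 05 F9 12, reset; bytes_emitted=6
After char 8 ('G'=6): chars_in_quartet=1 acc=0x6 bytes_emitted=6
After char 9 ('m'=38): chars_in_quartet=2 acc=0x1A6 bytes_emitted=6
After char 10 ('u'=46): chars_in_quartet=3 acc=0x69AE bytes_emitted=6

Answer: 3 0x69AE 6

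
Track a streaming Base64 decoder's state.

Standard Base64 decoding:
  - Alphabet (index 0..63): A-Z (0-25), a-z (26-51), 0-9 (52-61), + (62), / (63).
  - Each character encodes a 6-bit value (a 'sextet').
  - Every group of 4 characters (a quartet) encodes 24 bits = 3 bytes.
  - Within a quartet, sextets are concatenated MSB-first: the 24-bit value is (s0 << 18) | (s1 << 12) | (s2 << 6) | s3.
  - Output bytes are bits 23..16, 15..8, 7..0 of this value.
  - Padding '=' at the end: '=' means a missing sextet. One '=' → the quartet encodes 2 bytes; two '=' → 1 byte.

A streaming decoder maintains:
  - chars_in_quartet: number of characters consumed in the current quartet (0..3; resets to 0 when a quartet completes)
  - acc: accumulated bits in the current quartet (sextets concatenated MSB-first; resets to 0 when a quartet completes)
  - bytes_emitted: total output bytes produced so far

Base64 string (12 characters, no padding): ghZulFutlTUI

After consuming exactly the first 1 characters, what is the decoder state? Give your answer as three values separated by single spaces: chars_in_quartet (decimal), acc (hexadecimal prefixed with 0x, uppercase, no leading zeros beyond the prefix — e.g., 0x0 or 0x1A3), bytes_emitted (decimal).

Answer: 1 0x20 0

Derivation:
After char 0 ('g'=32): chars_in_quartet=1 acc=0x20 bytes_emitted=0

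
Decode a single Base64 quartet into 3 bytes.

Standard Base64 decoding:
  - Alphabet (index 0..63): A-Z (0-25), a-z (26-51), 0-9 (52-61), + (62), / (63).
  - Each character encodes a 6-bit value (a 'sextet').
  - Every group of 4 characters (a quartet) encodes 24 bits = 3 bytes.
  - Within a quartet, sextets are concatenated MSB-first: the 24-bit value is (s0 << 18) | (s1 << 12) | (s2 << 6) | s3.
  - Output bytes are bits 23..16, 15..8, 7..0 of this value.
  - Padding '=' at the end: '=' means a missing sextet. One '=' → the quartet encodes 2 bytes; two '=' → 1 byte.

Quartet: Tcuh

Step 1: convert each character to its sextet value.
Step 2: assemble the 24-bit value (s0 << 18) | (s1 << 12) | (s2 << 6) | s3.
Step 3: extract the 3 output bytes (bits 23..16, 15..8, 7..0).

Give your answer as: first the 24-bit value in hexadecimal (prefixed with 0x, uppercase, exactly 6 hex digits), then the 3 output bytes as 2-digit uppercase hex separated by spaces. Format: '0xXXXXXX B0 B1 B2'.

Sextets: T=19, c=28, u=46, h=33
24-bit: (19<<18) | (28<<12) | (46<<6) | 33
      = 0x4C0000 | 0x01C000 | 0x000B80 | 0x000021
      = 0x4DCBA1
Bytes: (v>>16)&0xFF=4D, (v>>8)&0xFF=CB, v&0xFF=A1

Answer: 0x4DCBA1 4D CB A1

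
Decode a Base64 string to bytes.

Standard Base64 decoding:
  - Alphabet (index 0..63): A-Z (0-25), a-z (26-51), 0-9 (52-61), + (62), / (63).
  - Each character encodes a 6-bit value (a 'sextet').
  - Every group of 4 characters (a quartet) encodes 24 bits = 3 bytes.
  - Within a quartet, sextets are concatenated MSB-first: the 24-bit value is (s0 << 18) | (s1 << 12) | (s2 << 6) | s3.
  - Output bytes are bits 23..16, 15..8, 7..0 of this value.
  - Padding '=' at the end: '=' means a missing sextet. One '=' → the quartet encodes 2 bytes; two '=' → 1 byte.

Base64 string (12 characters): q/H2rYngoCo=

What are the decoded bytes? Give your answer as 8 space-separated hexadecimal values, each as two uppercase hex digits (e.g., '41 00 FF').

Answer: AB F1 F6 AD 89 E0 A0 2A

Derivation:
After char 0 ('q'=42): chars_in_quartet=1 acc=0x2A bytes_emitted=0
After char 1 ('/'=63): chars_in_quartet=2 acc=0xABF bytes_emitted=0
After char 2 ('H'=7): chars_in_quartet=3 acc=0x2AFC7 bytes_emitted=0
After char 3 ('2'=54): chars_in_quartet=4 acc=0xABF1F6 -> emit AB F1 F6, reset; bytes_emitted=3
After char 4 ('r'=43): chars_in_quartet=1 acc=0x2B bytes_emitted=3
After char 5 ('Y'=24): chars_in_quartet=2 acc=0xAD8 bytes_emitted=3
After char 6 ('n'=39): chars_in_quartet=3 acc=0x2B627 bytes_emitted=3
After char 7 ('g'=32): chars_in_quartet=4 acc=0xAD89E0 -> emit AD 89 E0, reset; bytes_emitted=6
After char 8 ('o'=40): chars_in_quartet=1 acc=0x28 bytes_emitted=6
After char 9 ('C'=2): chars_in_quartet=2 acc=0xA02 bytes_emitted=6
After char 10 ('o'=40): chars_in_quartet=3 acc=0x280A8 bytes_emitted=6
Padding '=': partial quartet acc=0x280A8 -> emit A0 2A; bytes_emitted=8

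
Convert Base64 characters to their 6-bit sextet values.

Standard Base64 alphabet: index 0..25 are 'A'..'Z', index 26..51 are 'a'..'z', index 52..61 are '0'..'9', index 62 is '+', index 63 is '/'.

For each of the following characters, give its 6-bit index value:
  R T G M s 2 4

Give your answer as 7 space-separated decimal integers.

'R': A..Z range, ord('R') − ord('A') = 17
'T': A..Z range, ord('T') − ord('A') = 19
'G': A..Z range, ord('G') − ord('A') = 6
'M': A..Z range, ord('M') − ord('A') = 12
's': a..z range, 26 + ord('s') − ord('a') = 44
'2': 0..9 range, 52 + ord('2') − ord('0') = 54
'4': 0..9 range, 52 + ord('4') − ord('0') = 56

Answer: 17 19 6 12 44 54 56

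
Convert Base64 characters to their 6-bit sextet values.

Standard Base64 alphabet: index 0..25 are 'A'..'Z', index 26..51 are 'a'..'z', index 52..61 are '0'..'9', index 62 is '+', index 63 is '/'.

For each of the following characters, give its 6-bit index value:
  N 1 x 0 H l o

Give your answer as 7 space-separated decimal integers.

Answer: 13 53 49 52 7 37 40

Derivation:
'N': A..Z range, ord('N') − ord('A') = 13
'1': 0..9 range, 52 + ord('1') − ord('0') = 53
'x': a..z range, 26 + ord('x') − ord('a') = 49
'0': 0..9 range, 52 + ord('0') − ord('0') = 52
'H': A..Z range, ord('H') − ord('A') = 7
'l': a..z range, 26 + ord('l') − ord('a') = 37
'o': a..z range, 26 + ord('o') − ord('a') = 40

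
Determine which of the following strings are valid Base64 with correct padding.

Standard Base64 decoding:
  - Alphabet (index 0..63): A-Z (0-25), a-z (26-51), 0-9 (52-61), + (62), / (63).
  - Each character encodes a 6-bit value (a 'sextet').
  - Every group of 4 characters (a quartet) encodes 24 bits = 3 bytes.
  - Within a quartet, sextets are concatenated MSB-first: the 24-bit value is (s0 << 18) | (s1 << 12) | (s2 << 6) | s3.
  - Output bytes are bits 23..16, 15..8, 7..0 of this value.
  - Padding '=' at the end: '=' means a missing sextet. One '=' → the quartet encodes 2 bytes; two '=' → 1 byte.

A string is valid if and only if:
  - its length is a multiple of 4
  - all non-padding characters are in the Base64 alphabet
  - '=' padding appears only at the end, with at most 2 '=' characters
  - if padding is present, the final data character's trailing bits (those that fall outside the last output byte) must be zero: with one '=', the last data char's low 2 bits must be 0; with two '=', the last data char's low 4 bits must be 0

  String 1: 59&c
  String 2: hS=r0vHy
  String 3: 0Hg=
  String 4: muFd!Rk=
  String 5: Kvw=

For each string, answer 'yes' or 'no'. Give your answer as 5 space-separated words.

String 1: '59&c' → invalid (bad char(s): ['&'])
String 2: 'hS=r0vHy' → invalid (bad char(s): ['=']; '=' in middle)
String 3: '0Hg=' → valid
String 4: 'muFd!Rk=' → invalid (bad char(s): ['!'])
String 5: 'Kvw=' → valid

Answer: no no yes no yes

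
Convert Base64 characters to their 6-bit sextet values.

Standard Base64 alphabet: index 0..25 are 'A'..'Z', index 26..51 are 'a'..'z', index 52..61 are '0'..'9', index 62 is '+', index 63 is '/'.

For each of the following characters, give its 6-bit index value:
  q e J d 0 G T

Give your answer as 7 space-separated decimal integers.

Answer: 42 30 9 29 52 6 19

Derivation:
'q': a..z range, 26 + ord('q') − ord('a') = 42
'e': a..z range, 26 + ord('e') − ord('a') = 30
'J': A..Z range, ord('J') − ord('A') = 9
'd': a..z range, 26 + ord('d') − ord('a') = 29
'0': 0..9 range, 52 + ord('0') − ord('0') = 52
'G': A..Z range, ord('G') − ord('A') = 6
'T': A..Z range, ord('T') − ord('A') = 19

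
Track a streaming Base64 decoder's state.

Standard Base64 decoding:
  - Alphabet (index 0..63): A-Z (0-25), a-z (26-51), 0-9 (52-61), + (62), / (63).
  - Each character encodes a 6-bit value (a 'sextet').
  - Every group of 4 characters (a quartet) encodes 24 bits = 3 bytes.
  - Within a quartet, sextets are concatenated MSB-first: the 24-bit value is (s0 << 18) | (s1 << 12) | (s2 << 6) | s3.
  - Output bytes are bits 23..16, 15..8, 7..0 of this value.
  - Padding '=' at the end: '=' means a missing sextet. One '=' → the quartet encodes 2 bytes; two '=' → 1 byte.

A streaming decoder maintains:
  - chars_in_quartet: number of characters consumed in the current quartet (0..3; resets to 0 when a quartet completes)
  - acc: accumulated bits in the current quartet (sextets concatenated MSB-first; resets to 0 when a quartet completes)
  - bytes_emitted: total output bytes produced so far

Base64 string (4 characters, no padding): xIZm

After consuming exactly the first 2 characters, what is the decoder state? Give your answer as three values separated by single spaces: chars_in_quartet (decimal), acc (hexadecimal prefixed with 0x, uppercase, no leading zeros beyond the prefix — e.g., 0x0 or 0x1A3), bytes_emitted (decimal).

After char 0 ('x'=49): chars_in_quartet=1 acc=0x31 bytes_emitted=0
After char 1 ('I'=8): chars_in_quartet=2 acc=0xC48 bytes_emitted=0

Answer: 2 0xC48 0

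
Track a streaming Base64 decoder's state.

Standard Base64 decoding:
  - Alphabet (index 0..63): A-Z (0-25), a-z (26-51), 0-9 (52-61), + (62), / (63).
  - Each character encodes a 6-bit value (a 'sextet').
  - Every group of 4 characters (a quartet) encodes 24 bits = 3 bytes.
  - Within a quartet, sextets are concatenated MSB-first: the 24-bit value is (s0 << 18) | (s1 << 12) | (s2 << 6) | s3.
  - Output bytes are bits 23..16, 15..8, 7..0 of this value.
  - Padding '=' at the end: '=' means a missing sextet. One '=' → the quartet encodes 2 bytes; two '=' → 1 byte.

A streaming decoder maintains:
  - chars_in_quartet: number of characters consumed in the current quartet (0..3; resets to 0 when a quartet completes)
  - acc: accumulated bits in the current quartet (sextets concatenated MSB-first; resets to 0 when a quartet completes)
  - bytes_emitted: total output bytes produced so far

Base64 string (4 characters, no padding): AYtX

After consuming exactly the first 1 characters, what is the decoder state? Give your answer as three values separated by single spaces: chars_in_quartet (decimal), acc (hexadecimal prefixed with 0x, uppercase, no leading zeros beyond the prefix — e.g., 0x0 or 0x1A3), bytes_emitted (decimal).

Answer: 1 0x0 0

Derivation:
After char 0 ('A'=0): chars_in_quartet=1 acc=0x0 bytes_emitted=0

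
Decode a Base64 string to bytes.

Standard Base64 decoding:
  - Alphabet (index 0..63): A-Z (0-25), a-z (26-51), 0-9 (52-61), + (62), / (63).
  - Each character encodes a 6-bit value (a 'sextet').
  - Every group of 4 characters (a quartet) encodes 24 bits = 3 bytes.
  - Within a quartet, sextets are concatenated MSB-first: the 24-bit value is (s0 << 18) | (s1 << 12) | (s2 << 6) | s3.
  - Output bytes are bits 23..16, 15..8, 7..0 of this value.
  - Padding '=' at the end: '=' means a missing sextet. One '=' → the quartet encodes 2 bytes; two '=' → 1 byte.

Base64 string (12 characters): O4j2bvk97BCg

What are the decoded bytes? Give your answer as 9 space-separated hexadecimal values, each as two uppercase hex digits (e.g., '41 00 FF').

After char 0 ('O'=14): chars_in_quartet=1 acc=0xE bytes_emitted=0
After char 1 ('4'=56): chars_in_quartet=2 acc=0x3B8 bytes_emitted=0
After char 2 ('j'=35): chars_in_quartet=3 acc=0xEE23 bytes_emitted=0
After char 3 ('2'=54): chars_in_quartet=4 acc=0x3B88F6 -> emit 3B 88 F6, reset; bytes_emitted=3
After char 4 ('b'=27): chars_in_quartet=1 acc=0x1B bytes_emitted=3
After char 5 ('v'=47): chars_in_quartet=2 acc=0x6EF bytes_emitted=3
After char 6 ('k'=36): chars_in_quartet=3 acc=0x1BBE4 bytes_emitted=3
After char 7 ('9'=61): chars_in_quartet=4 acc=0x6EF93D -> emit 6E F9 3D, reset; bytes_emitted=6
After char 8 ('7'=59): chars_in_quartet=1 acc=0x3B bytes_emitted=6
After char 9 ('B'=1): chars_in_quartet=2 acc=0xEC1 bytes_emitted=6
After char 10 ('C'=2): chars_in_quartet=3 acc=0x3B042 bytes_emitted=6
After char 11 ('g'=32): chars_in_quartet=4 acc=0xEC10A0 -> emit EC 10 A0, reset; bytes_emitted=9

Answer: 3B 88 F6 6E F9 3D EC 10 A0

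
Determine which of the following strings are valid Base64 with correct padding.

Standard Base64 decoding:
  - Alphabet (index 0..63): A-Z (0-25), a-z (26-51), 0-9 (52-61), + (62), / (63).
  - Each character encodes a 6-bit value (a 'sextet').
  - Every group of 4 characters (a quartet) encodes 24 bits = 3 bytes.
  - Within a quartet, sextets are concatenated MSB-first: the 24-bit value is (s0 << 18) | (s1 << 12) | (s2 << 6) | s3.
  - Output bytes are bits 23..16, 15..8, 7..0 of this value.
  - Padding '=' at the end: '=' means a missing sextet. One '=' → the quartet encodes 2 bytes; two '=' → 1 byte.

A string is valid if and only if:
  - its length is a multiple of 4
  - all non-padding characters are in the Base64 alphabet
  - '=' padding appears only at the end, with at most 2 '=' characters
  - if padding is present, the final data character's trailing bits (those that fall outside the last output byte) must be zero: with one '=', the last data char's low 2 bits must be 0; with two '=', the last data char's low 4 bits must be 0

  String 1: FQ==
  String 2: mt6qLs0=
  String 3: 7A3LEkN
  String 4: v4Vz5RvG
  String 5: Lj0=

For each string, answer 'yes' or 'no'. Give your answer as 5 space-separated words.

Answer: yes yes no yes yes

Derivation:
String 1: 'FQ==' → valid
String 2: 'mt6qLs0=' → valid
String 3: '7A3LEkN' → invalid (len=7 not mult of 4)
String 4: 'v4Vz5RvG' → valid
String 5: 'Lj0=' → valid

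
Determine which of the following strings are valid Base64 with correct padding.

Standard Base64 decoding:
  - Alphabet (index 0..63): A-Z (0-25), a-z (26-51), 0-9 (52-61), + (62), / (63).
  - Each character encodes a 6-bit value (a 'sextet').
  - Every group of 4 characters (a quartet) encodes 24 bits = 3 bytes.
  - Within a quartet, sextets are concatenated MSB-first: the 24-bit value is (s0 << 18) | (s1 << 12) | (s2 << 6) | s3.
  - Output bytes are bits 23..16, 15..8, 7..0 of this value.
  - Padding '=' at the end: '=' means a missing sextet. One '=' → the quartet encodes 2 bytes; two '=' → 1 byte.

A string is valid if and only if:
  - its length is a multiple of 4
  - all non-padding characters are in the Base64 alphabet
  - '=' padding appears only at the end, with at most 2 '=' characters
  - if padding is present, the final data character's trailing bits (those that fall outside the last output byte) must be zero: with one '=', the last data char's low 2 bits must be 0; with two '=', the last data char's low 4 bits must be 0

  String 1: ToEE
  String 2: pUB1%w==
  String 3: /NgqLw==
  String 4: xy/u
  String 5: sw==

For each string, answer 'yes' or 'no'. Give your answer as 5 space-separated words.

Answer: yes no yes yes yes

Derivation:
String 1: 'ToEE' → valid
String 2: 'pUB1%w==' → invalid (bad char(s): ['%'])
String 3: '/NgqLw==' → valid
String 4: 'xy/u' → valid
String 5: 'sw==' → valid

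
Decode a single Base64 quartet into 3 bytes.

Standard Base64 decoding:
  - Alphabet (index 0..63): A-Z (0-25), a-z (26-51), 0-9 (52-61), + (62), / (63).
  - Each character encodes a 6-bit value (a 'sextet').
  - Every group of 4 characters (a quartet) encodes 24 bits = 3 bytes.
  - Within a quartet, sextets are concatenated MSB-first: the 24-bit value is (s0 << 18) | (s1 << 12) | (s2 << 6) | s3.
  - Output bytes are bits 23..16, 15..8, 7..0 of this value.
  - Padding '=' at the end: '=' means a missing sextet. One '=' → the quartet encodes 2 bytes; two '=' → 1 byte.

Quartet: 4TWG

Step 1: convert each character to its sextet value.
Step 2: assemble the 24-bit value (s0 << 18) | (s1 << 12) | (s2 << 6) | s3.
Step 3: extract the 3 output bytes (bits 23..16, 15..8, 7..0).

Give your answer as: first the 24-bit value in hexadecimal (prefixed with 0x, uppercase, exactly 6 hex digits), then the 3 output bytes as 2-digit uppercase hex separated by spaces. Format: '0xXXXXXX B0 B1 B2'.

Sextets: 4=56, T=19, W=22, G=6
24-bit: (56<<18) | (19<<12) | (22<<6) | 6
      = 0xE00000 | 0x013000 | 0x000580 | 0x000006
      = 0xE13586
Bytes: (v>>16)&0xFF=E1, (v>>8)&0xFF=35, v&0xFF=86

Answer: 0xE13586 E1 35 86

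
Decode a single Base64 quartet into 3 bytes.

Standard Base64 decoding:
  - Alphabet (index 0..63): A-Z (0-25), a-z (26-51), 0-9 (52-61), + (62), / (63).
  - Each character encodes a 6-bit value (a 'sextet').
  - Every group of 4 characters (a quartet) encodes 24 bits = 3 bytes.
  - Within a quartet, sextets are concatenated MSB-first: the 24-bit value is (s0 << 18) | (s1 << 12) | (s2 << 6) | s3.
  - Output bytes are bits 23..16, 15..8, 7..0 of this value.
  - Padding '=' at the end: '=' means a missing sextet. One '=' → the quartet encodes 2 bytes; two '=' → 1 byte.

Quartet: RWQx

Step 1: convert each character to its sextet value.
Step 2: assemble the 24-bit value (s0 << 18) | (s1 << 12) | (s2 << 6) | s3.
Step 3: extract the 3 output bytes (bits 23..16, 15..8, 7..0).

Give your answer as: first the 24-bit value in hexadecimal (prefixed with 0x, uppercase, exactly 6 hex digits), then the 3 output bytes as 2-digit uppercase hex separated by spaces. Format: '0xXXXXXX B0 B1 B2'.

Sextets: R=17, W=22, Q=16, x=49
24-bit: (17<<18) | (22<<12) | (16<<6) | 49
      = 0x440000 | 0x016000 | 0x000400 | 0x000031
      = 0x456431
Bytes: (v>>16)&0xFF=45, (v>>8)&0xFF=64, v&0xFF=31

Answer: 0x456431 45 64 31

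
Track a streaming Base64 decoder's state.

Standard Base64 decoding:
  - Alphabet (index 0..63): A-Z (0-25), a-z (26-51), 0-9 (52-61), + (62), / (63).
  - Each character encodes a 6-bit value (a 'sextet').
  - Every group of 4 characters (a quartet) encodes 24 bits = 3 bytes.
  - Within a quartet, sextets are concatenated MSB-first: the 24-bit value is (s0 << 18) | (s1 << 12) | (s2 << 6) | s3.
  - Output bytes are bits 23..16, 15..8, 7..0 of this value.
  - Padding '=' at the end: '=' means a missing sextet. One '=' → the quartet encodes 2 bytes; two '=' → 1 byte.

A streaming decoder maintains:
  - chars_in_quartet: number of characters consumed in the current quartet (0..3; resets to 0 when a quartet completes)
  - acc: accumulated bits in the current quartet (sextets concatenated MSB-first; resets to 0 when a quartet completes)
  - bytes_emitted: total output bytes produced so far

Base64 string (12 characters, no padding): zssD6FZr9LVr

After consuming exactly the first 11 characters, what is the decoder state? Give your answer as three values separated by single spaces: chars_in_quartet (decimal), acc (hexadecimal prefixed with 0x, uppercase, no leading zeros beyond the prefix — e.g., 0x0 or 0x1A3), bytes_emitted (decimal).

After char 0 ('z'=51): chars_in_quartet=1 acc=0x33 bytes_emitted=0
After char 1 ('s'=44): chars_in_quartet=2 acc=0xCEC bytes_emitted=0
After char 2 ('s'=44): chars_in_quartet=3 acc=0x33B2C bytes_emitted=0
After char 3 ('D'=3): chars_in_quartet=4 acc=0xCECB03 -> emit CE CB 03, reset; bytes_emitted=3
After char 4 ('6'=58): chars_in_quartet=1 acc=0x3A bytes_emitted=3
After char 5 ('F'=5): chars_in_quartet=2 acc=0xE85 bytes_emitted=3
After char 6 ('Z'=25): chars_in_quartet=3 acc=0x3A159 bytes_emitted=3
After char 7 ('r'=43): chars_in_quartet=4 acc=0xE8566B -> emit E8 56 6B, reset; bytes_emitted=6
After char 8 ('9'=61): chars_in_quartet=1 acc=0x3D bytes_emitted=6
After char 9 ('L'=11): chars_in_quartet=2 acc=0xF4B bytes_emitted=6
After char 10 ('V'=21): chars_in_quartet=3 acc=0x3D2D5 bytes_emitted=6

Answer: 3 0x3D2D5 6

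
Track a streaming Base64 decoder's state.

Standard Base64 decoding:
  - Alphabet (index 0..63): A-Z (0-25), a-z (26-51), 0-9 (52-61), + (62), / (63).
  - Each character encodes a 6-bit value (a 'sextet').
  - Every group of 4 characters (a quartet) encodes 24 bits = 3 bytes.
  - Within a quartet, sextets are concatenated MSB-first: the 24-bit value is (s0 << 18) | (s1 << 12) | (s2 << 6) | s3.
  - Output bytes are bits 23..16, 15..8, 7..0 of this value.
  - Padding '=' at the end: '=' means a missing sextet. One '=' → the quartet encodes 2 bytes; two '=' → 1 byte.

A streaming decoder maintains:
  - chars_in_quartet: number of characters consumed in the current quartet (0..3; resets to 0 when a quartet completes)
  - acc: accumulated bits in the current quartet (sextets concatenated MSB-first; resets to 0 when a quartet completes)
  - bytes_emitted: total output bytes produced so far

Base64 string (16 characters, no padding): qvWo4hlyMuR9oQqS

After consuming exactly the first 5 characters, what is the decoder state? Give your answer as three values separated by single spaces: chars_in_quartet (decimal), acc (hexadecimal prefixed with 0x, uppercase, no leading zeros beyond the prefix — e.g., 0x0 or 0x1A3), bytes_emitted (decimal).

Answer: 1 0x38 3

Derivation:
After char 0 ('q'=42): chars_in_quartet=1 acc=0x2A bytes_emitted=0
After char 1 ('v'=47): chars_in_quartet=2 acc=0xAAF bytes_emitted=0
After char 2 ('W'=22): chars_in_quartet=3 acc=0x2ABD6 bytes_emitted=0
After char 3 ('o'=40): chars_in_quartet=4 acc=0xAAF5A8 -> emit AA F5 A8, reset; bytes_emitted=3
After char 4 ('4'=56): chars_in_quartet=1 acc=0x38 bytes_emitted=3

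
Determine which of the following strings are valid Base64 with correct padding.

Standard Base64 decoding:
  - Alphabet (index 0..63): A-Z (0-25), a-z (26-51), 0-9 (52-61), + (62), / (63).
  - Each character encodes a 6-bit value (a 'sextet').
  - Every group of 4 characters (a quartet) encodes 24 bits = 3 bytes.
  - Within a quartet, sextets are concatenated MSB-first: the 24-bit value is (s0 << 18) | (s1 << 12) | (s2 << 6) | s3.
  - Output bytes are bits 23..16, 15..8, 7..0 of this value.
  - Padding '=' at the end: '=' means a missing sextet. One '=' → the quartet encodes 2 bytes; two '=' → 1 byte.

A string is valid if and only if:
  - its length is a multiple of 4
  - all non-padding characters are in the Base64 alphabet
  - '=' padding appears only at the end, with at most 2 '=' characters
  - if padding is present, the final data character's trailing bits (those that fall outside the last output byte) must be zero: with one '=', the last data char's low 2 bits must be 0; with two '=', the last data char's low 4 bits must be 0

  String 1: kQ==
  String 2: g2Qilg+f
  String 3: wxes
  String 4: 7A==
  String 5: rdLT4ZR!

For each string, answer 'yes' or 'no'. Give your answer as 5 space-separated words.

Answer: yes yes yes yes no

Derivation:
String 1: 'kQ==' → valid
String 2: 'g2Qilg+f' → valid
String 3: 'wxes' → valid
String 4: '7A==' → valid
String 5: 'rdLT4ZR!' → invalid (bad char(s): ['!'])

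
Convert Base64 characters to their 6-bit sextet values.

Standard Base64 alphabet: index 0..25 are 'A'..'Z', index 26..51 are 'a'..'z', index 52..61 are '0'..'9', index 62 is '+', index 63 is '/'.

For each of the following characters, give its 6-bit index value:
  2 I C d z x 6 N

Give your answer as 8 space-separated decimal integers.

Answer: 54 8 2 29 51 49 58 13

Derivation:
'2': 0..9 range, 52 + ord('2') − ord('0') = 54
'I': A..Z range, ord('I') − ord('A') = 8
'C': A..Z range, ord('C') − ord('A') = 2
'd': a..z range, 26 + ord('d') − ord('a') = 29
'z': a..z range, 26 + ord('z') − ord('a') = 51
'x': a..z range, 26 + ord('x') − ord('a') = 49
'6': 0..9 range, 52 + ord('6') − ord('0') = 58
'N': A..Z range, ord('N') − ord('A') = 13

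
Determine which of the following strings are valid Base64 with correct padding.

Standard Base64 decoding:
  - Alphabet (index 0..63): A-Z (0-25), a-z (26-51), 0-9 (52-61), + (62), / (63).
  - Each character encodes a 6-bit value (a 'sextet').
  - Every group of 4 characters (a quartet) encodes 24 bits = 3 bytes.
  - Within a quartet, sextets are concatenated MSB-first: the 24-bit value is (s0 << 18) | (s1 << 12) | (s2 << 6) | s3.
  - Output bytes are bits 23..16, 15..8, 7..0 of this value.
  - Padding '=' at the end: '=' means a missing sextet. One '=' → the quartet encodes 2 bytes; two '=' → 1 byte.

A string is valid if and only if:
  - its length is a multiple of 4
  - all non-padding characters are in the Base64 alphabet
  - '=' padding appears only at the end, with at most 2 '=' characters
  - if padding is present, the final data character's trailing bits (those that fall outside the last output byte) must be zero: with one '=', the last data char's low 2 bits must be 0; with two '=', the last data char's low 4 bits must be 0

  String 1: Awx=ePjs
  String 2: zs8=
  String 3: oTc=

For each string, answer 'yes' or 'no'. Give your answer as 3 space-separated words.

Answer: no yes yes

Derivation:
String 1: 'Awx=ePjs' → invalid (bad char(s): ['=']; '=' in middle)
String 2: 'zs8=' → valid
String 3: 'oTc=' → valid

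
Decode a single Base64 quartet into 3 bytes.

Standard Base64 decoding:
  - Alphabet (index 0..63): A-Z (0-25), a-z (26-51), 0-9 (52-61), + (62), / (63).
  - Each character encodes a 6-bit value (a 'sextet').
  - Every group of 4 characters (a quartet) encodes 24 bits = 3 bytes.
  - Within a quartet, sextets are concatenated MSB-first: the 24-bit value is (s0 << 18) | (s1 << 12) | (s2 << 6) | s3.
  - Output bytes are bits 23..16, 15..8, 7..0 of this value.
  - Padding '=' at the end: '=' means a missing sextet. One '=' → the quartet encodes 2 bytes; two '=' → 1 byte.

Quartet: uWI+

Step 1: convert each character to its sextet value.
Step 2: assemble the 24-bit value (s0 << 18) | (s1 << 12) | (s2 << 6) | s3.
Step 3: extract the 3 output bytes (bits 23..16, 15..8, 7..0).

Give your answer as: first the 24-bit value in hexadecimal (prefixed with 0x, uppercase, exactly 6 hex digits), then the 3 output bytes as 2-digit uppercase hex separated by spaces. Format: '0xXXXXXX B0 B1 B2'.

Answer: 0xB9623E B9 62 3E

Derivation:
Sextets: u=46, W=22, I=8, +=62
24-bit: (46<<18) | (22<<12) | (8<<6) | 62
      = 0xB80000 | 0x016000 | 0x000200 | 0x00003E
      = 0xB9623E
Bytes: (v>>16)&0xFF=B9, (v>>8)&0xFF=62, v&0xFF=3E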